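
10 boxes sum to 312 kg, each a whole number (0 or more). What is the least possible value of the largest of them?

If every one of the 10 were at most 31, the total would be at most 10 × 31 = 310 < 312.
Taking 8 copies of 31 and 2 copies of 32 gives exactly 312, so 32 is attained.

32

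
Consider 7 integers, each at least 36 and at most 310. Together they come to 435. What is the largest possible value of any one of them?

219

To make one integer as large as possible, make the other 6 as small as possible.
The other 6 contribute at least 6 × 36 = 216, leaving at most 435 − 216 = 219.
Since 219 ≤ 310, this is achievable: one at 219 and 6 at 36.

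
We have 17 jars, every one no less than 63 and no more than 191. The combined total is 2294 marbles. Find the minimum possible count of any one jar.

Minimizing one value means maximizing the remaining 16.
The other 16 can take up 16 × 191 = 3056 ≥ 2294 − 63, so one jar can sit at its floor of 63.
Achievable: one at 63 and the other 16 totalling 2231, which fits since 16 × 63 ≤ 2231 ≤ 16 × 191.

63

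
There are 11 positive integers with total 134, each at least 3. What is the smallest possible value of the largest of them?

13

The average is 134/11 > 12, so not all 11 can be 12 or less; the largest is ≥ 13.
Taking 9 copies of 12 and 2 copies of 13 gives exactly 134, so 13 is attained.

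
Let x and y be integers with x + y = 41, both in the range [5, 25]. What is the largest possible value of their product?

With x + y fixed, xy peaks when the two are closest together.
Taking x = 20 and y = 21 (both in [5, 25]) gives xy = 420.

420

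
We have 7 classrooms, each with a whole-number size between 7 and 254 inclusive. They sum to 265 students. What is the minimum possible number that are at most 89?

Each value above 89 is at least 90, contributing at least 90 − 7 = 83 above the floor 7.
The sum exceeds the floor total 49 by 216, so at most ⌊216/83⌋ = 2 exceed 89, and at least 5 are ≤ 89.
Exactly 5 works: 5 values at 7 and 2 at 90 total 215; raise one of the low values by 50 (still ≤ 89) to hit 265.

5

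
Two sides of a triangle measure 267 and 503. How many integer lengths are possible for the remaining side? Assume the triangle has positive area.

The triangle inequality gives |267 − 503| < c < 267 + 503, i.e. 236 < c < 770.
So c can be any integer from 237 to 769: 533 values.

533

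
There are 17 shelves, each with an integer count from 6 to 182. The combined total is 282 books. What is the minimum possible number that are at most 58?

If only k of them are at most 58, the other 17 − k are at least 59, so the total is at least (17 − k)·59 + k·6.
This is ≤ 282, so (17 − k)·59 + 6k ≤ 282, which gives k ≥ 14.
Exactly 14 works: 14 values at 6 and 3 at 59 total 261; raise one of the low values by 21 (still ≤ 58) to hit 282.

14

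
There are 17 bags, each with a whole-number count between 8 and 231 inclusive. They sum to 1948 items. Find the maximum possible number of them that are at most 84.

Suppose k of them are at most 84. Those contribute at most 84 each and the rest at most 231 each.
So the total is at most 84k + 231(17 − k) = 3927 − 147k. This must still be ≥ 1948, so k ≤ 13.
k = 13 is achieved by 13 values at 84 and 4 at 231, total 2016; lower one of the 231's by 68 (still > 84) to reach 1948.

13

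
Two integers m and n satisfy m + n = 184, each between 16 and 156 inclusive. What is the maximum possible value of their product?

8464

For a fixed sum, the product mn is largest when m and n are as close as possible.
Taking m = 92 and n = 92 (both in [16, 156]) gives mn = 8464.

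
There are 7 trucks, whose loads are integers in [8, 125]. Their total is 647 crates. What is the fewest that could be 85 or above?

If only k of them are at least 85, the other 7 − k are at most 84, so the total is at most k·125 + (7 − k)·84.
This must reach 647, so k·125 + (7 − k)·84 ≥ 647, giving k ≥ 2.
Exactly 2 works: 2 values at 125 and 5 at 84 total 670; lower one of the high values by 23 (still ≥ 85) to hit 647.

2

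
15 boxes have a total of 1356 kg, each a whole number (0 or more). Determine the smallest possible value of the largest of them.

91

The 15 values sum to 1356, so their maximum is at least ⌈1356/15⌉ = 91.
Taking 9 copies of 90 and 6 copies of 91 gives exactly 1356, so 91 is attained.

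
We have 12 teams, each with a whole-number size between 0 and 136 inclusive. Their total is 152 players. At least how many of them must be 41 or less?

9

Each value above 41 is at least 42, contributing at least 42 − 0 = 42 above the floor 0.
The sum exceeds the floor total 0 by 152, so at most ⌊152/42⌋ = 3 exceed 41, and at least 9 are ≤ 41.
Exactly 9 works: 9 values at 0 and 3 at 42 total 126; raise one of the low values by 26 (still ≤ 41) to hit 152.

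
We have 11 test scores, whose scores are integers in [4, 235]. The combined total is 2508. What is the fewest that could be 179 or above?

Each value short of 179 is at most 178, costing at least 235 − 178 = 57 against the maximum total of 2585.
We can afford to lose at most 2585 − 2508 = 77, so at most ⌊77/57⌋ = 1 fall short, and at least 10 are ≥ 179.
Exactly 10 works: 10 values at 235 and 1 at 178 total 2528; lower one of the high values by 20 (still ≥ 179) to hit 2508.

10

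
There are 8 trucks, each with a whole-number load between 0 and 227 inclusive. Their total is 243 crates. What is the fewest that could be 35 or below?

2

Let j be the number exceeding 35. Then the total is ≥ 36·j + 0·(8 − j) = 0 + 36j.
So 36j ≤ 243 and j ≤ 6; hence at least 8 − 6 = 2 are ≤ 35.
Exactly 2 works: 2 values at 0 and 6 at 36 total 216; raise one of the low values by 27 (still ≤ 35) to hit 243.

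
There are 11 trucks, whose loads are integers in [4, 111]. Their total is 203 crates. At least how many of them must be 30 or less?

If only k of them are at most 30, the other 11 − k are at least 31, so the total is at least (11 − k)·31 + k·4.
This is ≤ 203, so (11 − k)·31 + 4k ≤ 203, which gives k ≥ 6.
Exactly 6 works: 6 values at 4 and 5 at 31 total 179; raise one of the low values by 24 (still ≤ 30) to hit 203.

6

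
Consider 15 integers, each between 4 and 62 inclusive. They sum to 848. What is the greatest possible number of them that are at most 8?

1

Suppose k of them are at most 8. Those contribute at most 8 each and the rest at most 62 each.
So the total is at most 8k + 62(15 − k) = 930 − 54k. This must still be ≥ 848, so k ≤ 1.
k = 1 is achieved by 1 value at 8 and 14 at 62, total 876; lower one of the 62's by 28 (still > 8) to reach 848.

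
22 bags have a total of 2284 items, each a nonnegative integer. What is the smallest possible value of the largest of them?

104

Some value must be at least ⌈2284/22⌉ = 104, since 22 × 103 = 2266 < 2284.
Taking 4 copies of 103 and 18 copies of 104 gives exactly 2284, so 104 is attained.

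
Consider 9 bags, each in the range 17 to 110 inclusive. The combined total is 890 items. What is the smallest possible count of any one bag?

17

To make one bag as small as possible, make the other 8 as large as possible.
The other 8 can take up 8 × 110 = 880 ≥ 890 − 17, so one bag can sit at its floor of 17.
Achievable: one at 17 and the other 8 totalling 873, which fits since 8 × 17 ≤ 873 ≤ 8 × 110.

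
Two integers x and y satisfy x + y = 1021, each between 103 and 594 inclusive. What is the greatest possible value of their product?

For a fixed sum, the product xy is largest when x and y are as close as possible.
Taking x = 510 and y = 511 (both in [103, 594]) gives xy = 260610.

260610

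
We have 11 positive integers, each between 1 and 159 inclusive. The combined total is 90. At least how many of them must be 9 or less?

3

If only k of them are at most 9, the other 11 − k are at least 10, so the total is at least (11 − k)·10 + k·1.
This is ≤ 90, so (11 − k)·10 + 1k ≤ 90, which gives k ≥ 3.
Exactly 3 works: 3 values at 1 and 8 at 10 total 83; raise one of the low values by 7 (still ≤ 9) to hit 90.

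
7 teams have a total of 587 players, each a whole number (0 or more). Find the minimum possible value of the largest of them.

If every one of the 7 were at most 83, the total would be at most 7 × 83 = 581 < 587.
Taking 1 copy of 83 and 6 copies of 84 gives exactly 587, so 84 is attained.

84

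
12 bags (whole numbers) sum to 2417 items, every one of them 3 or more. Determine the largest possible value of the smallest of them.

The 12 values sum to 2417, so their minimum is at most ⌊2417/12⌋ = 201.
Equality holds with 7 values of 201 and 5 values of 202.

201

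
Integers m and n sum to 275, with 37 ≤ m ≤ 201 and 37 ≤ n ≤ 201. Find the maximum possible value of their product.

mn = m(275 − m) is maximized when m is as near 275/2 as the bounds allow.
Taking m = 137 and n = 138 (both in [37, 201]) gives mn = 18906.

18906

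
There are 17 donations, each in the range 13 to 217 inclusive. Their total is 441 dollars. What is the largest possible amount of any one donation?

217

Maximizing one value means minimizing the remaining 16.
The other 16 contribute at least 16 × 13 = 208, leaving at most 441 − 208 = 233.
But each donation is capped at 217, so the maximum is 217.
Achievable: one at 217 and the other 16 totalling 224, which fits since 16 × 13 ≤ 224 ≤ 16 × 217.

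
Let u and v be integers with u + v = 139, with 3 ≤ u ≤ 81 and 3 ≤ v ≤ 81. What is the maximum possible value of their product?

4830

For a fixed sum, the product uv is largest when u and v are as close as possible.
Taking u = 69 and v = 70 (both in [3, 81]) gives uv = 4830.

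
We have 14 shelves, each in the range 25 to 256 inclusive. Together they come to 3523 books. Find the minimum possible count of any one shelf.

To make one shelf as small as possible, make the other 13 as large as possible.
The other 13 contribute at most 13 × 256 = 3328, leaving at least 3523 − 3328 = 195.
Since 195 ≥ 25, this is achievable: one at 195 and 13 at 256.

195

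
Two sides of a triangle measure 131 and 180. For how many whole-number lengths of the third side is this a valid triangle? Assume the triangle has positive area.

The triangle inequality gives |131 − 180| < c < 131 + 180, i.e. 49 < c < 311.
So c can be any integer from 50 to 310: 261 values.

261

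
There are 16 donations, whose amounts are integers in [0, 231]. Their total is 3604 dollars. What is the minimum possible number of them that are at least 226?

1

If only k of them are at least 226, the other 16 − k are at most 225, so the total is at most k·231 + (16 − k)·225.
This must reach 3604, so k·231 + (16 − k)·225 ≥ 3604, giving k ≥ 1.
Exactly 1 works: 1 value at 231 and 15 at 225 total 3606; lower one of the high values by 2 (still ≥ 226) to hit 3604.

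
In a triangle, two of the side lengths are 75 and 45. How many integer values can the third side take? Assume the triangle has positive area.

89

The triangle inequality gives |75 − 45| < c < 75 + 45, i.e. 30 < c < 120.
So c can be any integer from 31 to 119: 89 values.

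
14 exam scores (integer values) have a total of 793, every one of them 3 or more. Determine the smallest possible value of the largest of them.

The average is 793/14 > 56, so not all 14 can be 56 or less; the largest is ≥ 57.
Taking 5 copies of 56 and 9 copies of 57 gives exactly 793, so 57 is attained.

57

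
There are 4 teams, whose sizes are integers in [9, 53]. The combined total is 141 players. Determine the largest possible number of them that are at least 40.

If k of the values are ≥ 40, the total is ≥ 40k + 9(4 − k).
Setting 40k + 9(4 − k) ≤ 141 gives 31k ≤ 105, so k ≤ 3.
k = 3 is achieved by 3 values at 40 and 1 at 9, total 129; add 12 to one value (staying below 40) to reach 141.

3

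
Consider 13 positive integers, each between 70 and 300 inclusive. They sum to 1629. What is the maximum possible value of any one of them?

300

Maximizing one value means minimizing the remaining 12.
The other 12 contribute at least 12 × 70 = 840, leaving at most 1629 − 840 = 789.
But each integer is capped at 300, so the maximum is 300.
Achievable: one at 300 and the other 12 totalling 1329, which fits since 12 × 70 ≤ 1329 ≤ 12 × 300.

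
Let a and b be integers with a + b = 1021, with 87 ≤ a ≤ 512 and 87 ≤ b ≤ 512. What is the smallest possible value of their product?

ab = a(1021 − a) is concave in a, so over [509, 512] it is minimized at an endpoint.
At the endpoint a = 509, b = 1021 − 509 = 512, so ab = 509 × 512 = 260608.

260608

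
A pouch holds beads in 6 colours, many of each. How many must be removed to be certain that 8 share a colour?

43

In the worst case you draw 7 of each of the 6 colours: 6 × 7 = 42.
One more forces 8 of some colour, so 42 + 1 = 43.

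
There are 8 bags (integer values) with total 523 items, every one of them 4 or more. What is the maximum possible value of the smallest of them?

65

The average is 523/8 < 66, so some value is ≤ 65.
Taking 5 copies of 65 and 3 copies of 66 gives exactly 523, so 65 is attained.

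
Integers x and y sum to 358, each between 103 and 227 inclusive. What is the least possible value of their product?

For a fixed sum, xy is smallest when x and y are as far apart as possible.
The extreme feasible split is x = 131, y = 227, giving xy = 29737.

29737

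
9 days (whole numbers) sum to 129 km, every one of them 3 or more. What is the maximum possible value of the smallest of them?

The 9 values sum to 129, so their minimum is at most ⌊129/9⌋ = 14.
Achievable: 6 of them at 14 and 3 at 15 total 129.

14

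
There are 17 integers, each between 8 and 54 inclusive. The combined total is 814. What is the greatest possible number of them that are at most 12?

Suppose k of them are at most 12. Those contribute at most 12 each and the rest at most 54 each.
So the total is at most 12k + 54(17 − k) = 918 − 42k. This must still be ≥ 814, so k ≤ 2.
k = 2 is achieved by 2 values at 12 and 15 at 54, total 834; lower one of the 54's by 20 (still > 12) to reach 814.

2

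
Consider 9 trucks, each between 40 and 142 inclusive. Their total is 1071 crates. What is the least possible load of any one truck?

40

To make one truck as small as possible, make the other 8 as large as possible.
The other 8 can take up 8 × 142 = 1136 ≥ 1071 − 40, so one truck can sit at its floor of 40.
Achievable: one at 40 and the other 8 totalling 1031, which fits since 8 × 40 ≤ 1031 ≤ 8 × 142.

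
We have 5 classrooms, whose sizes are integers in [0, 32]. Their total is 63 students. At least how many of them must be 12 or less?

Let j be the number exceeding 12. Then the total is ≥ 13·j + 0·(5 − j) = 0 + 13j.
So 13j ≤ 63 and j ≤ 4; hence at least 5 − 4 = 1 are ≤ 12.
Exactly 1 works: 1 value at 0 and 4 at 13 total 52; raise one of the low values by 11 (still ≤ 12) to hit 63.

1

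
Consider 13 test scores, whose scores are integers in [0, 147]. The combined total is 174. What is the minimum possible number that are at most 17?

Each value above 17 is at least 18, contributing at least 18 − 0 = 18 above the floor 0.
The sum exceeds the floor total 0 by 174, so at most ⌊174/18⌋ = 9 exceed 17, and at least 4 are ≤ 17.
Exactly 4 works: 4 values at 0 and 9 at 18 total 162; raise one of the low values by 12 (still ≤ 17) to hit 174.

4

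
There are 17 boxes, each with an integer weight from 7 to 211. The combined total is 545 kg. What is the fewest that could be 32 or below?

Each value above 32 is at least 33, contributing at least 33 − 7 = 26 above the floor 7.
The sum exceeds the floor total 119 by 426, so at most ⌊426/26⌋ = 16 exceed 32, and at least 1 are ≤ 32.
Exactly 1 works: 1 value at 7 and 16 at 33 total 535; raise one of the low values by 10 (still ≤ 32) to hit 545.

1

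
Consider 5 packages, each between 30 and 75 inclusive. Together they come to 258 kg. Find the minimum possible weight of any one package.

Minimizing one value means maximizing the remaining 4.
The other 4 can take up 4 × 75 = 300 ≥ 258 − 30, so one package can sit at its floor of 30.
Achievable: one at 30 and the other 4 totalling 228, which fits since 4 × 30 ≤ 228 ≤ 4 × 75.

30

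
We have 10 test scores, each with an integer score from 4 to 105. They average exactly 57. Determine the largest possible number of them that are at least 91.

6

The total is 10 × 57 = 570.
If k of the values are ≥ 91, the total is ≥ 91k + 4(10 − k).
Setting 91k + 4(10 − k) ≤ 570 gives 87k ≤ 530, so k ≤ 6.
k = 6 is achieved by 6 values at 91 and 4 at 4, total 562; add 8 to one value (staying below 91) to reach 570.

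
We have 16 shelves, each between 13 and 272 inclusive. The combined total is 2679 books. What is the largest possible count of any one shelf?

272

Maximizing one value means minimizing the remaining 15.
The other 15 contribute at least 15 × 13 = 195, leaving at most 2679 − 195 = 2484.
But each shelf is capped at 272, so the maximum is 272.
Achievable: one at 272 and the other 15 totalling 2407, which fits since 15 × 13 ≤ 2407 ≤ 15 × 272.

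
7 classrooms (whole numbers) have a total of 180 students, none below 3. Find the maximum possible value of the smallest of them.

25

If every one of the 7 were at least 26, the total would be at least 7 × 26 = 182 > 180.
Taking 2 copies of 25 and 5 copies of 26 gives exactly 180, so 25 is attained.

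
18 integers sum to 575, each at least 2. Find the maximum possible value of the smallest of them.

If every one of the 18 were at least 32, the total would be at least 18 × 32 = 576 > 575.
Taking 1 copy of 31 and 17 copies of 32 gives exactly 575, so 31 is attained.

31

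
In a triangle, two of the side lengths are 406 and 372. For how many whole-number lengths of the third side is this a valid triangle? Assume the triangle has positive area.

The triangle inequality gives |406 − 372| < c < 406 + 372, i.e. 34 < c < 778.
So c can be any integer from 35 to 777: 743 values.

743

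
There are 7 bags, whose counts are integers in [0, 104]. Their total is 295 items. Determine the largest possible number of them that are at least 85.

3

With k values at 85 or above and the rest at least 0, the sum is at least 0 + 85k.
Since the sum is 295, we need 85k ≤ 295, i.e. k ≤ 3.
k = 3 is achieved by 3 values at 85 and 4 at 0, total 255; add 40 to one value (staying below 85) to reach 295.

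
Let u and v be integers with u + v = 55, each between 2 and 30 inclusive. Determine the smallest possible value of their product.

uv = u(55 − u) is concave in u, so over [25, 30] it is minimized at an endpoint.
The extreme feasible split is u = 25, v = 30, giving uv = 750.

750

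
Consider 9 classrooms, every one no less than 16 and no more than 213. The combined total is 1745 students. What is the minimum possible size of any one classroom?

Minimizing one value means maximizing the remaining 8.
The other 8 contribute at most 8 × 213 = 1704, leaving at least 1745 − 1704 = 41.
Since 41 ≥ 16, this is achievable: one at 41 and 8 at 213.

41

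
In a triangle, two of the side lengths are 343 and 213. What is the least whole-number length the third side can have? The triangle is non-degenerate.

131

The third side must exceed |343 − 213| = 130.
The smallest integer above 130 is 131.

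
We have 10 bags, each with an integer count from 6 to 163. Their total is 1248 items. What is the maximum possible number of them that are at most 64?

Each value at 64 or below falls at least 163 − 64 = 99 short of the ceiling 163.
The ceiling total is 10 × 163 = 1630, and we need 1248, so at most ⌊(1630 − 1248)/99⌋ = 3 can be that low.
k = 3 is achieved by 3 values at 64 and 7 at 163, total 1333; lower one of the 163's by 85 (still > 64) to reach 1248.

3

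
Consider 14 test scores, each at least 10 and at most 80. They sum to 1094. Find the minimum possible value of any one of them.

54

Minimizing one value means maximizing the remaining 13.
The other 13 contribute at most 13 × 80 = 1040, leaving at least 1094 − 1040 = 54.
Since 54 ≥ 10, this is achievable: one at 54 and 13 at 80.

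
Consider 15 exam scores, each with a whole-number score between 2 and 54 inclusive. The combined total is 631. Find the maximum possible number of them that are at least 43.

14

With k values at 43 or above and the rest at least 2, the sum is at least 30 + 41k.
Since the sum is 631, we need 41k ≤ 601, i.e. k ≤ 14.
k = 14 is achieved by 14 values at 43 and 1 at 2, total 604; add 27 to one value (staying below 43) to reach 631.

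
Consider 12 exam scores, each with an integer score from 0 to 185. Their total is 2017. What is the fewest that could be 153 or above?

Suppose at most 12 − j of them reach 153; then j values are ≤ 152 and the rest ≤ 185.
The total is then ≤ 152·j + 185·(12 − j) = 2220 − 33j. For this to be ≥ 2017 we need j ≤ 6, so at least 12 − 6 = 6 must reach 153.
Exactly 6 works: 6 values at 185 and 6 at 152 total 2022; lower one of the high values by 5 (still ≥ 153) to hit 2017.

6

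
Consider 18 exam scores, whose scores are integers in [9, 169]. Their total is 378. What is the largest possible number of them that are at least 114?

With k values at 114 or above and the rest at least 9, the sum is at least 162 + 105k.
Since the sum is 378, we need 105k ≤ 216, i.e. k ≤ 2.
k = 2 is achieved by 2 values at 114 and 16 at 9, total 372; add 6 to one value (staying below 114) to reach 378.

2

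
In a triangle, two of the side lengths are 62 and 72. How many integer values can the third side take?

The triangle inequality gives |62 − 72| < c < 62 + 72, i.e. 10 < c < 134.
So c can be any integer from 11 to 133: 123 values.

123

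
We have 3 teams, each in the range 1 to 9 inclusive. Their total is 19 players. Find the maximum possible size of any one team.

9

To make one team as large as possible, make the other 2 as small as possible.
The other 2 contribute at least 2 × 1 = 2, leaving at most 19 − 2 = 17.
But each team is capped at 9, so the maximum is 9.
Achievable: one at 9 and the other 2 totalling 10, which fits since 2 × 1 ≤ 10 ≤ 2 × 9.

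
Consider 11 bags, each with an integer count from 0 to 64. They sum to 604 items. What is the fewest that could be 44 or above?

Each value short of 44 is at most 43, costing at least 64 − 43 = 21 against the maximum total of 704.
We can afford to lose at most 704 − 604 = 100, so at most ⌊100/21⌋ = 4 fall short, and at least 7 are ≥ 44.
Exactly 7 works: 7 values at 64 and 4 at 43 total 620; lower one of the high values by 16 (still ≥ 44) to hit 604.

7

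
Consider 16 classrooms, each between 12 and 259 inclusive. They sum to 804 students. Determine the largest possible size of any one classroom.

259

Maximizing one value means minimizing the remaining 15.
The other 15 contribute at least 15 × 12 = 180, leaving at most 804 − 180 = 624.
But each classroom is capped at 259, so the maximum is 259.
Achievable: one at 259 and the other 15 totalling 545, which fits since 15 × 12 ≤ 545 ≤ 15 × 259.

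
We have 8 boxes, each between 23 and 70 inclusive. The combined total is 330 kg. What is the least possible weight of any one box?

To make one box as small as possible, make the other 7 as large as possible.
The other 7 can take up 7 × 70 = 490 ≥ 330 − 23, so one box can sit at its floor of 23.
Achievable: one at 23 and the other 7 totalling 307, which fits since 7 × 23 ≤ 307 ≤ 7 × 70.

23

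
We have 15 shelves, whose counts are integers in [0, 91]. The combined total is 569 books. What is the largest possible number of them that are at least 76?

Suppose k of them are at least 76. Those contribute at least 76 each and the other 15 − k at least 0 each.
So the total is at least 76k + 0(15 − k) = 0 + 76k. This must be ≤ 569, giving k ≤ 7.
k = 7 is achieved by 7 values at 76 and 8 at 0, total 532; add 37 to one value (staying below 76) to reach 569.

7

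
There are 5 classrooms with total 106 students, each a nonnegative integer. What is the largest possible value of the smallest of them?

21

The 5 values sum to 106, so their minimum is at most ⌊106/5⌋ = 21.
Taking 4 copies of 21 and 1 copy of 22 gives exactly 106, so 21 is attained.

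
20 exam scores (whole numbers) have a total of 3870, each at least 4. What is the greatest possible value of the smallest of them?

The average is 3870/20 < 194, so some value is ≤ 193.
Taking 10 copies of 193 and 10 copies of 194 gives exactly 3870, so 193 is attained.

193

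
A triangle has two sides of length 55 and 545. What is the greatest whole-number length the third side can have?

The third side must be less than 55 + 545 = 600.
The largest integer below 600 is 599.

599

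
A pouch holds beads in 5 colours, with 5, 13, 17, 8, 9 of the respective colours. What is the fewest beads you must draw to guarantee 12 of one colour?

In the worst case you take as many as possible of each colour without reaching 12: 5 + 11 + 11 + 8 + 9 = 44.
The next one must give 12 of some colour, so 44 + 1 = 45.

45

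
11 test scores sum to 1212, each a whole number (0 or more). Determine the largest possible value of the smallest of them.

If every one of the 11 were at least 111, the total would be at least 11 × 111 = 1221 > 1212.
Equality holds with 9 values of 110 and 2 values of 111.

110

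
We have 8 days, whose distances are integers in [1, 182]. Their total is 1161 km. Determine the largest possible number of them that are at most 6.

1

Each value at 6 or below falls at least 182 − 6 = 176 short of the ceiling 182.
The ceiling total is 8 × 182 = 1456, and we need 1161, so at most ⌊(1456 − 1161)/176⌋ = 1 can be that low.
k = 1 is achieved by 1 value at 6 and 7 at 182, total 1280; lower one of the 182's by 119 (still > 6) to reach 1161.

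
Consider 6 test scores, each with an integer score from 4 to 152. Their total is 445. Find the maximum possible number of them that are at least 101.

Suppose k of them are at least 101. Those contribute at least 101 each and the other 6 − k at least 4 each.
So the total is at least 101k + 4(6 − k) = 24 + 97k. This must be ≤ 445, giving k ≤ 4.
k = 4 is achieved by 4 values at 101 and 2 at 4, total 412; add 33 to one value (staying below 101) to reach 445.

4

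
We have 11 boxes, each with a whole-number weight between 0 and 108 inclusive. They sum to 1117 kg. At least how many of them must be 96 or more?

Suppose at most 11 − j of them reach 96; then j values are ≤ 95 and the rest ≤ 108.
The total is then ≤ 95·j + 108·(11 − j) = 1188 − 13j. For this to be ≥ 1117 we need j ≤ 5, so at least 11 − 5 = 6 must reach 96.
Exactly 6 works: 6 values at 108 and 5 at 95 total 1123; lower one of the high values by 6 (still ≥ 96) to hit 1117.

6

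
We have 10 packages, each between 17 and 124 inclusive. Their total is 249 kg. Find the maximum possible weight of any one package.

96

To make one package as large as possible, make the other 9 as small as possible.
The other 9 contribute at least 9 × 17 = 153, leaving at most 249 − 153 = 96.
Since 96 ≤ 124, this is achievable: one at 96 and 9 at 17.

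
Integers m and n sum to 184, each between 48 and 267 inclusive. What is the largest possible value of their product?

8464

With m + n fixed, mn peaks when the two are closest together.
Taking m = 92 and n = 92 (both in [48, 267]) gives mn = 8464.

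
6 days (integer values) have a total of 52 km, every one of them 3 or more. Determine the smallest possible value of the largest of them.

9

If every one of the 6 were at most 8, the total would be at most 6 × 8 = 48 < 52.
Taking 2 copies of 8 and 4 copies of 9 gives exactly 52, so 9 is attained.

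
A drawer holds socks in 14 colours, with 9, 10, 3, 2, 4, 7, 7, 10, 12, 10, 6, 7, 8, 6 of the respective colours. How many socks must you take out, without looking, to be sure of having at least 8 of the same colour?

In the worst case you take as many as possible of each colour without reaching 8: 7 + 7 + 3 + 2 + 4 + 7 + 7 + 7 + 7 + 7 + 6 + 7 + 7 + 6 = 84.
The next one must give 8 of some colour, so 84 + 1 = 85.

85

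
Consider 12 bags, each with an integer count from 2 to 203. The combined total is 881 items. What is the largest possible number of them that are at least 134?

6

Suppose k of them are at least 134. Those contribute at least 134 each and the other 12 − k at least 2 each.
So the total is at least 134k + 2(12 − k) = 24 + 132k. This must be ≤ 881, giving k ≤ 6.
k = 6 is achieved by 6 values at 134 and 6 at 2, total 816; add 65 to one value (staying below 134) to reach 881.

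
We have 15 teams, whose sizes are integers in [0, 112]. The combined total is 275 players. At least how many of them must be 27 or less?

6

Each value above 27 is at least 28, contributing at least 28 − 0 = 28 above the floor 0.
The sum exceeds the floor total 0 by 275, so at most ⌊275/28⌋ = 9 exceed 27, and at least 6 are ≤ 27.
Exactly 6 works: 6 values at 0 and 9 at 28 total 252; raise one of the low values by 23 (still ≤ 27) to hit 275.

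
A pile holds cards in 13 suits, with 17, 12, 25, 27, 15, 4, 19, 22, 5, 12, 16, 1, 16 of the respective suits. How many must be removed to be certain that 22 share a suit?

In the worst case you take as many as possible of each suit without reaching 22: 17 + 12 + 21 + 21 + 15 + 4 + 19 + 21 + 5 + 12 + 16 + 1 + 16 = 180.
The next one must give 22 of some suit, so 180 + 1 = 181.

181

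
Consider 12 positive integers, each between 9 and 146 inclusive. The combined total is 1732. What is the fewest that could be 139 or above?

10

Each value short of 139 is at most 138, costing at least 146 − 138 = 8 against the maximum total of 1752.
We can afford to lose at most 1752 − 1732 = 20, so at most ⌊20/8⌋ = 2 fall short, and at least 10 are ≥ 139.
Exactly 10 works: 10 values at 146 and 2 at 138 total 1736; lower one of the high values by 4 (still ≥ 139) to hit 1732.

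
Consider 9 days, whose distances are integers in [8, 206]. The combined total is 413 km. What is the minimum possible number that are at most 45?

1

Each value above 45 is at least 46, contributing at least 46 − 8 = 38 above the floor 8.
The sum exceeds the floor total 72 by 341, so at most ⌊341/38⌋ = 8 exceed 45, and at least 1 are ≤ 45.
Exactly 1 works: 1 value at 8 and 8 at 46 total 376; raise one of the low values by 37 (still ≤ 45) to hit 413.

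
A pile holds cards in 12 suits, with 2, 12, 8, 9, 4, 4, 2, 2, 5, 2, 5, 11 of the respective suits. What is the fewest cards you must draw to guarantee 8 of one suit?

In the worst case you take as many as possible of each suit without reaching 8: 2 + 7 + 7 + 7 + 4 + 4 + 2 + 2 + 5 + 2 + 5 + 7 = 54.
The next one must give 8 of some suit, so 54 + 1 = 55.

55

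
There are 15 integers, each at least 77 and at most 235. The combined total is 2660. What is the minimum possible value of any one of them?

To make one integer as small as possible, make the other 14 as large as possible.
The other 14 can take up 14 × 235 = 3290 ≥ 2660 − 77, so one integer can sit at its floor of 77.
Achievable: one at 77 and the other 14 totalling 2583, which fits since 14 × 77 ≤ 2583 ≤ 14 × 235.

77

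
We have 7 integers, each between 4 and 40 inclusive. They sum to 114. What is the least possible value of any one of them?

4

To make one integer as small as possible, make the other 6 as large as possible.
The other 6 can take up 6 × 40 = 240 ≥ 114 − 4, so one integer can sit at its floor of 4.
Achievable: one at 4 and the other 6 totalling 110, which fits since 6 × 4 ≤ 110 ≤ 6 × 40.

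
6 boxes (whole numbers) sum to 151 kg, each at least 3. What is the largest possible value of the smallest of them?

25

The average is 151/6 < 26, so some value is ≤ 25.
Taking 5 copies of 25 and 1 copy of 26 gives exactly 151, so 25 is attained.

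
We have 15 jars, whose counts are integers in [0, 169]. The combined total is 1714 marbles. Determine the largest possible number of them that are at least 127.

13

Suppose k of them are at least 127. Those contribute at least 127 each and the other 15 − k at least 0 each.
So the total is at least 127k + 0(15 − k) = 0 + 127k. This must be ≤ 1714, giving k ≤ 13.
k = 13 is achieved by 13 values at 127 and 2 at 0, total 1651; add 63 to one value (staying below 127) to reach 1714.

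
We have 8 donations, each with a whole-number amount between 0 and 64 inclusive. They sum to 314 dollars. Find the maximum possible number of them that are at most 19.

4

Suppose k of them are at most 19. Those contribute at most 19 each and the rest at most 64 each.
So the total is at most 19k + 64(8 − k) = 512 − 45k. This must still be ≥ 314, so k ≤ 4.
k = 4 is achieved by 4 values at 19 and 4 at 64, total 332; lower one of the 64's by 18 (still > 19) to reach 314.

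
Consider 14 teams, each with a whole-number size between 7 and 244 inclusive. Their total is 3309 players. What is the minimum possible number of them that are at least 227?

9

Each value short of 227 is at most 226, costing at least 244 − 226 = 18 against the maximum total of 3416.
We can afford to lose at most 3416 − 3309 = 107, so at most ⌊107/18⌋ = 5 fall short, and at least 9 are ≥ 227.
Exactly 9 works: 9 values at 244 and 5 at 226 total 3326; lower one of the high values by 17 (still ≥ 227) to hit 3309.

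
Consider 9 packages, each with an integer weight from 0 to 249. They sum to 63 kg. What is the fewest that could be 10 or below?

Let j be the number exceeding 10. Then the total is ≥ 11·j + 0·(9 − j) = 0 + 11j.
So 11j ≤ 63 and j ≤ 5; hence at least 9 − 5 = 4 are ≤ 10.
Exactly 4 works: 4 values at 0 and 5 at 11 total 55; raise one of the low values by 8 (still ≤ 10) to hit 63.

4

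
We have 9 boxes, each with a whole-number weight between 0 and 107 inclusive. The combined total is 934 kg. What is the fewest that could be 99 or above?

If only k of them are at least 99, the other 9 − k are at most 98, so the total is at most k·107 + (9 − k)·98.
This must reach 934, so k·107 + (9 − k)·98 ≥ 934, giving k ≥ 6.
Exactly 6 works: 6 values at 107 and 3 at 98 total 936; lower one of the high values by 2 (still ≥ 99) to hit 934.

6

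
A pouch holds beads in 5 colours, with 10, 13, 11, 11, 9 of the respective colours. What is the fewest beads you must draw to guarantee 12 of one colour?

In the worst case you take as many as possible of each colour without reaching 12: 10 + 11 + 11 + 11 + 9 = 52.
The next one must give 12 of some colour, so 52 + 1 = 53.

53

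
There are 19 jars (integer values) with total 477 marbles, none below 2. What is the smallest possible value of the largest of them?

26

The average is 477/19 > 25, so not all 19 can be 25 or less; the largest is ≥ 26.
Taking 17 copies of 25 and 2 copies of 26 gives exactly 477, so 26 is attained.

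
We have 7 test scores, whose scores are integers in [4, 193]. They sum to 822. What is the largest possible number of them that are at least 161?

5

If k of the values are ≥ 161, the total is ≥ 161k + 4(7 − k).
Setting 161k + 4(7 − k) ≤ 822 gives 157k ≤ 794, so k ≤ 5.
k = 5 is achieved by 5 values at 161 and 2 at 4, total 813; add 9 to one value (staying below 161) to reach 822.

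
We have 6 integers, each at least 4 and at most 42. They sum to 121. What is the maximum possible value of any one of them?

42

Maximizing one value means minimizing the remaining 5.
The other 5 contribute at least 5 × 4 = 20, leaving at most 121 − 20 = 101.
But each integer is capped at 42, so the maximum is 42.
Achievable: one at 42 and the other 5 totalling 79, which fits since 5 × 4 ≤ 79 ≤ 5 × 42.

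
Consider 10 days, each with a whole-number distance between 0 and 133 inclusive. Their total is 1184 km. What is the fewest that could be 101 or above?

Each value short of 101 is at most 100, costing at least 133 − 100 = 33 against the maximum total of 1330.
We can afford to lose at most 1330 − 1184 = 146, so at most ⌊146/33⌋ = 4 fall short, and at least 6 are ≥ 101.
Exactly 6 works: 6 values at 133 and 4 at 100 total 1198; lower one of the high values by 14 (still ≥ 101) to hit 1184.

6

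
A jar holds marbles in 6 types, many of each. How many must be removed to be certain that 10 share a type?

In the worst case you draw 9 of each of the 6 types: 6 × 9 = 54.
One more forces 10 of some type, so 54 + 1 = 55.

55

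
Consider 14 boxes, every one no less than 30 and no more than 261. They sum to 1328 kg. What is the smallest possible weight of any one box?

To make one box as small as possible, make the other 13 as large as possible.
The other 13 can take up 13 × 261 = 3393 ≥ 1328 − 30, so one box can sit at its floor of 30.
Achievable: one at 30 and the other 13 totalling 1298, which fits since 13 × 30 ≤ 1298 ≤ 13 × 261.

30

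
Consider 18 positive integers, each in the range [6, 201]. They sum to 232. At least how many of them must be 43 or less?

If only k of them are at most 43, the other 18 − k are at least 44, so the total is at least (18 − k)·44 + k·6.
This is ≤ 232, so (18 − k)·44 + 6k ≤ 232, which gives k ≥ 15.
Exactly 15 works: 15 values at 6 and 3 at 44 total 222; raise one of the low values by 10 (still ≤ 43) to hit 232.

15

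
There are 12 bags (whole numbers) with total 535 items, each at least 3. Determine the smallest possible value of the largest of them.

45

The 12 values sum to 535, so their maximum is at least ⌈535/12⌉ = 45.
Taking 5 copies of 44 and 7 copies of 45 gives exactly 535, so 45 is attained.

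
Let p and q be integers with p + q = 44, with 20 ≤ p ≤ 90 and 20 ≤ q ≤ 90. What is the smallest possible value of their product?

480

For a fixed sum, pq is smallest when p and q are as far apart as possible.
The extreme feasible split is p = 20, q = 24, giving pq = 480.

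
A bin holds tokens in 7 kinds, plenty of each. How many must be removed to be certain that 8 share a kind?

In the worst case you draw 7 of each of the 7 kinds: 7 × 7 = 49.
One more forces 8 of some kind, so 49 + 1 = 50.

50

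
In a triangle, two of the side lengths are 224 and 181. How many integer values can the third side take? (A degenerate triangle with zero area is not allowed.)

The triangle inequality gives |224 − 181| < c < 224 + 181, i.e. 43 < c < 405.
So c can be any integer from 44 to 404: 361 values.

361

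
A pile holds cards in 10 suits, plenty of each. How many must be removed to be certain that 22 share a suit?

You could draw 21 of every suit without reaching 22 of any — 210 in all.
One more forces 22 of some suit, so 210 + 1 = 211.

211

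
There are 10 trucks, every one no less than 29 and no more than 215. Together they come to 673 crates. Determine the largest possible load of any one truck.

215

Maximizing one value means minimizing the remaining 9.
The other 9 contribute at least 9 × 29 = 261, leaving at most 673 − 261 = 412.
But each truck is capped at 215, so the maximum is 215.
Achievable: one at 215 and the other 9 totalling 458, which fits since 9 × 29 ≤ 458 ≤ 9 × 215.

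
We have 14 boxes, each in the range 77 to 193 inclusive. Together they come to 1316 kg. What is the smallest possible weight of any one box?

77

To make one box as small as possible, make the other 13 as large as possible.
The other 13 can take up 13 × 193 = 2509 ≥ 1316 − 77, so one box can sit at its floor of 77.
Achievable: one at 77 and the other 13 totalling 1239, which fits since 13 × 77 ≤ 1239 ≤ 13 × 193.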